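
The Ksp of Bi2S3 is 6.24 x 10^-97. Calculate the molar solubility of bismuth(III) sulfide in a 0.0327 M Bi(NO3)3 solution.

2.79 x 10^-32 M

Bi2S3(s) <=> 2 Bi^3+ + 3 S^2-
Ksp = [Bi^3+]^2[S^2-]^3
Let s be the molar solubility in this solution. [Bi^3+] = 0.0327 + 2s ≈ 0.0327, [S^2-] = 3s (since Bi^3+ from Bi(NO3)3 dominates).
Ksp ≈ (0.0327)^2 × (3s)^3
s = 2.79 × 10^-32 M
Check: 2s = 5.6 × 10^-32 ≪ 0.0327, so the approximation is valid.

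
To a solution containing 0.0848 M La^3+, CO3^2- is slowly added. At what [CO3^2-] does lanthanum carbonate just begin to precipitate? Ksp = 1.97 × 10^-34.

[CO3^2-] = 3.01e-11 M

La2(CO3)3(s) ⇌ 2 La^3+(aq) + 3 CO3^2-(aq)
Ksp = [La^3+]^2[CO3^2-]^3
Precipitation begins when Q = Ksp. With [La^3+] = 0.0848 M:
1.97 × 10^-34 = (0.0848)^2 × [CO3^2-]^3
[CO3^2-] = (1.97 × 10^-34 / 7.191 × 10^-3)^(1/3) = 3.01 × 10^-11 M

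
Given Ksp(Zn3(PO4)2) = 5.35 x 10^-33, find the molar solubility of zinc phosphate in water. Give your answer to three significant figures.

Zn3(PO4)2(s) ⇌ 3 Zn^2+ + 2 PO4^3-
Ksp = [Zn^2+]^3[PO4^3-]^2
If s mol/L of Zn3(PO4)2 dissolves, [Zn^2+] = 3s and [PO4^3-] = 2s.
Substituting: Ksp = (3s)^3(2s)^2 = 108s^5
Solving, s = (5.35 x 10^-33/108)^(1/5) = 1.38 × 10^-7 M

s = 1.38 × 10^-7 M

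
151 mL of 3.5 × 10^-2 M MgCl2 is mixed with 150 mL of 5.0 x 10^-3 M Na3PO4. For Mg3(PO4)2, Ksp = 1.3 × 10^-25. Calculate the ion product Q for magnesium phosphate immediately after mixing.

Total volume = 151 + 150 = 301 mL.
[Mg^2+] = 3.5 × 10^-2 × (151/301) = 1.76 x 10^-2 M
[PO4^3-] = 5.0 × 10^-3 × (150/301) = 2.49 x 10^-3 M
Mg3(PO4)2(s) <=> 3 Mg^2+(aq) + 2 PO4^3-(aq), so Q = [Mg^2+]^3[PO4^3-]^2
Q = (1.76 × 10^-2)^3(2.49 × 10^-3)^2 = 3.4 × 10^-11
Q > Ksp, so Mg3(PO4)2 will precipitate.

Q = 3.4e-11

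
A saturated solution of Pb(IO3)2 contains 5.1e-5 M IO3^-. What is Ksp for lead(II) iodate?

Ksp ≈ 6.6e-14

Pb(IO3)2(s) ⇌ Pb^2+ + 2 IO3^-
Stoichiometry gives [Pb^2+] = (1/2)[IO3^-] = 2.55 × 10^-5 M.
Ksp = [Pb^2+][IO3^-]^2
Ksp = 2.55 x 10^-5 × (5.1 × 10^-5)^2 = 6.6 × 10^-14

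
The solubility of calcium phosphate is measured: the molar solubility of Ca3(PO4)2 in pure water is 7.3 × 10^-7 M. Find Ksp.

Ca3(PO4)2(s) ⇌ 3 Ca^2+(aq) + 2 PO4^3-(aq)
Let s = molar solubility. Then [Ca^2+] = 3s and [PO4^3-] = 2s.
Ksp = [Ca^2+]^3[PO4^3-]^2
Substituting: Ksp = (3s)^3(2s)^2 = 108s^5
Ksp = 108 × (7.3 × 10^-7)^5 = 2.2 × 10^-29

2.2 x 10^-29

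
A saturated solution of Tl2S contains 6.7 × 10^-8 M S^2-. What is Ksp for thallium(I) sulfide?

Tl2S(s) ⇌ 2 Tl^+(aq) + S^2-(aq)
Stoichiometry gives [Tl^+] = (2/1)[S^2-] = 1.34 × 10^-7 M.
Ksp = [Tl^+]^2[S^2-]
Ksp = (1.34 × 10^-7)^2 × 6.7 x 10^-8 = 1.2 × 10^-21

Ksp ≈ 1.2 x 10^-21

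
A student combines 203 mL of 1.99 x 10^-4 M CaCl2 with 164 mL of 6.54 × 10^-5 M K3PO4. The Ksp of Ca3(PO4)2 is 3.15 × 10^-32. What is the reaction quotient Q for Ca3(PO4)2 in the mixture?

Q ≈ 1.14 × 10^-21

Total volume = 203 + 164 = 367 mL.
[Ca^2+] = 1.99 x 10^-4 × (203/367) = 1.101 × 10^-4 M
[PO4^3-] = 6.54 × 10^-5 × (164/367) = 2.923 × 10^-5 M
Ca3(PO4)2(s) <=> 3 Ca^2+ + 2 PO4^3-, so Q = [Ca^2+]^3[PO4^3-]^2
Q = (1.101 x 10^-4)^3(2.923 x 10^-5)^2 = 1.14 × 10^-21
Q > Ksp, so Ca3(PO4)2 will precipitate.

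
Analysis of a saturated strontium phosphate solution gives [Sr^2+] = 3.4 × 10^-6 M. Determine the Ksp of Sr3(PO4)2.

Sr3(PO4)2(s) ⇌ 3 Sr^2+(aq) + 2 PO4^3-(aq)
Stoichiometry gives [PO4^3-] = (2/3)[Sr^2+] = 2.27 x 10^-6 M.
Ksp = [Sr^2+]^3[PO4^3-]^2
Ksp = (3.4 × 10^-6)^3 × (2.27 × 10^-6)^2 = 2.0 × 10^-28

Ksp ≈ 2.0 × 10^-28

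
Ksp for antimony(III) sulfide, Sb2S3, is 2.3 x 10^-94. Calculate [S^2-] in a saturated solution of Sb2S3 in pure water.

Sb2S3(s) ⇌ 2 Sb^3+ + 3 S^2-
Ksp = [Sb^3+]^2[S^2-]^3
With molar solubility s: [Sb^3+] = 2s, [S^2-] = 3s.
Ksp = (2s)^2(3s)^3 = 108s^5
Solving, s = (2.3 x 10^-94/108)^(1/5) = 7.34 × 10^-20 M
[S^2-] = 3s = 2.2 × 10^-19 M

[S^2-] = 2.2e-19 M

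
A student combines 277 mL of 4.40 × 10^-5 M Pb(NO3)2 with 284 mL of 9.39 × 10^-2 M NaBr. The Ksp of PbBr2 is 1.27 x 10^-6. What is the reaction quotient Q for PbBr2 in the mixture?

Total volume = 277 + 284 = 561 mL.
[Pb^2+] = 4.40 × 10^-5 × (277/561) = 2.173 x 10^-5 M
[Br^-] = 9.39 × 10^-2 × (284/561) = 4.754 x 10^-2 M
PbBr2(s) ⇌ Pb^2+ + 2 Br^-, so Q = [Pb^2+][Br^-]^2
Q = (2.173 × 10^-5)(4.754 × 10^-2)^2 = 4.91 × 10^-8
Q < Ksp, so no precipitate of PbBr2 forms.

Q = 4.91 × 10^-8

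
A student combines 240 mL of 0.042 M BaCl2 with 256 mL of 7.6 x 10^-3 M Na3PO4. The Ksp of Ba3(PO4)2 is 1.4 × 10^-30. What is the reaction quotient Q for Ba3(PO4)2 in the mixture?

Total volume = 240 + 256 = 496 mL.
[Ba^2+] = 4.2 x 10^-2 × (240/496) = 2.03 × 10^-2 M
[PO4^3-] = 7.6 × 10^-3 × (256/496) = 3.92 × 10^-3 M
Ba3(PO4)2(s) <=> 3 Ba^2+ + 2 PO4^3-, so Q = [Ba^2+]^3[PO4^3-]^2
Q = (2.03 × 10^-2)^3(3.92 × 10^-3)^2 = 1.3 × 10^-10
Q > Ksp, so Ba3(PO4)2 will precipitate.

1.3e-10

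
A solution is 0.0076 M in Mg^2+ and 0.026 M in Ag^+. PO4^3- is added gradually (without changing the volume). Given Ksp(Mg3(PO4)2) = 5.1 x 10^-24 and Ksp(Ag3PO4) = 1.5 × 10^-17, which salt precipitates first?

Precipitation of each salt starts when its ion product equals its Ksp.
For Mg3(PO4)2: 5.1 x 10^-24 = (0.0076)^3 × [PO4^3-]^2  ⇒  [PO4^3-] = 3.4 × 10^-9 M.
For Ag3PO4: 1.5 × 10^-17 = (0.026)^3 × [PO4^3-]  ⇒  [PO4^3-] = 8.5 × 10^-13 M.
The salt with the lower threshold [PO4^3-] precipitates first: Ag3PO4.

Ag3PO4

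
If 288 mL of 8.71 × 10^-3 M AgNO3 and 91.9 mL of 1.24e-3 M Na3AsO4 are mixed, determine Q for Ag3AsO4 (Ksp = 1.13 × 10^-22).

Total volume = 288 + 91.9 = 379.9 mL.
[Ag^+] = 8.71 x 10^-3 × (288/379.9) = 6.603 × 10^-3 M
[AsO4^3-] = 1.24 x 10^-3 × (91.9/379.9) = 3.000 x 10^-4 M
Ag3AsO4(s) ⇌ 3 Ag^+(aq) + AsO4^3-(aq), so Q = [Ag^+]^3[AsO4^3-]
Q = (6.603 × 10^-3)^3(3.000 × 10^-4) = 8.64 × 10^-11
Q > Ksp, so Ag3AsO4 will precipitate.

Q ≈ 8.64 × 10^-11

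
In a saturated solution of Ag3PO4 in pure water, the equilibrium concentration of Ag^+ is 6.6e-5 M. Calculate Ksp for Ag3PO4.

Ag3PO4(s) ⇌ 3 Ag^+ + PO4^3-
Stoichiometry gives [PO4^3-] = (1/3)[Ag^+] = 2.20 × 10^-5 M.
Ksp = [Ag^+]^3[PO4^3-]
Ksp = (6.6 x 10^-5)^3 × 2.20 x 10^-5 = 6.3 × 10^-18

6.3 × 10^-18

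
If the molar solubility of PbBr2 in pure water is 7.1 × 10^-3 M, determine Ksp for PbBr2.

PbBr2(s) ⇌ Pb^2+(aq) + 2 Br^-(aq)
If s mol/L of PbBr2 dissolves, [Pb^2+] = s and [Br^-] = 2s.
Ksp = [Pb^2+][Br^-]^2
So Ksp = s × (2s)^2 = 4s^3
With s = 7.1 × 10^-3: Ksp = 1.4 × 10^-6

Ksp ≈ 1.4 × 10^-6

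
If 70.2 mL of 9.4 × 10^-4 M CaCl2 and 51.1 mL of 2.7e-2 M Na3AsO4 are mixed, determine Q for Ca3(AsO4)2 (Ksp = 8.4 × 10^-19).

Q ≈ 2.1 x 10^-14

Total volume = 70.2 + 51.1 = 121.3 mL.
[Ca^2+] = 9.4 × 10^-4 × (70.2/121.3) = 5.44 × 10^-4 M
[AsO4^3-] = 2.7 × 10^-2 × (51.1/121.3) = 1.14 x 10^-2 M
Ca3(AsO4)2(s) <=> 3 Ca^2+ + 2 AsO4^3-, so Q = [Ca^2+]^3[AsO4^3-]^2
Q = (5.44 × 10^-4)^3(1.14 x 10^-2)^2 = 2.1 x 10^-14
Q > Ksp, so Ca3(AsO4)2 will precipitate.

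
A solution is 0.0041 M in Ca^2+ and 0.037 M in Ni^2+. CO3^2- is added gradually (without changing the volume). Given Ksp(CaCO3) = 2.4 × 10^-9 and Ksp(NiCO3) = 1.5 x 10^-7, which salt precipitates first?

Precipitation of each salt starts when its ion product equals its Ksp.
For CaCO3: 2.4 × 10^-9 = 0.0041 × [CO3^2-]  ⇒  [CO3^2-] = 5.9 × 10^-7 M.
For NiCO3: 1.5 x 10^-7 = 0.037 × [CO3^2-]  ⇒  [CO3^2-] = 4.1 × 10^-6 M.
The salt with the lower threshold [CO3^2-] precipitates first: CaCO3.

CaCO3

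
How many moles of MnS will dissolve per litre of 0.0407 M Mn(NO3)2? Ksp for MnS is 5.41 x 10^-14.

s ≈ 1.33 × 10^-12 M

MnS(s) ⇌ Mn^2+ + S^2-
Ksp = [Mn^2+][S^2-]
If s mol/L dissolves here, [Mn^2+] = 0.0407 + s ≈ 0.0407, [S^2-] = s (common-ion effect: Mn^2+ is already 0.0407 M).
Ksp ≈ 0.0407 × s
s = 1.33 × 10^-12 M
Check: s = 1.3 × 10^-12 ≪ 0.0407, so the approximation is valid.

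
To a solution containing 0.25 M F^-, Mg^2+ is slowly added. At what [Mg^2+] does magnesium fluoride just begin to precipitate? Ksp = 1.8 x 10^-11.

[Mg^2+] = 2.9 × 10^-10 M

MgF2(s) ⇌ Mg^2+ + 2 F^-
Ksp = [Mg^2+][F^-]^2
Precipitation begins when Q = Ksp. With [F^-] = 0.25 M:
1.8 x 10^-11 = (0.25)^2 × [Mg^2+]
[Mg^2+] = (1.8 x 10^-11 / 6.25 × 10^-2) = 2.9 × 10^-10 M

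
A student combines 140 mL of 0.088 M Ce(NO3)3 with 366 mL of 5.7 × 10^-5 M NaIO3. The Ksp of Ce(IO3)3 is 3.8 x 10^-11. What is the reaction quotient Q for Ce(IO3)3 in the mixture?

Q ≈ 1.7e-15

Total volume = 140 + 366 = 506 mL.
[Ce^3+] = 8.8 x 10^-2 × (140/506) = 2.43 x 10^-2 M
[IO3^-] = 5.7 x 10^-5 × (366/506) = 4.12 × 10^-5 M
Ce(IO3)3(s) ⇌ Ce^3+ + 3 IO3^-, so Q = [Ce^3+][IO3^-]^3
Q = (2.43 × 10^-2)(4.12 × 10^-5)^3 = 1.7 × 10^-15
Q < Ksp, so no precipitate of Ce(IO3)3 forms.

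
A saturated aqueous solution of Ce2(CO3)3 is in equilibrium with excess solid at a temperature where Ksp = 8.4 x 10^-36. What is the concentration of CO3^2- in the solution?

Ce2(CO3)3(s) <=> 2 Ce^3+ + 3 CO3^2-
Ksp = [Ce^3+]^2[CO3^2-]^3
If s mol/L of Ce2(CO3)3 dissolves, [Ce^3+] = 2s and [CO3^2-] = 3s.
So Ksp = (2s)^2 × (3s)^3 = 108s^5
Solving, s = (8.4 x 10^-36/108)^(1/5) = 3.79 × 10^-8 M
[CO3^2-] = 3s = 1.1 × 10^-7 M

[CO3^2-] ≈ 1.1 × 10^-7 M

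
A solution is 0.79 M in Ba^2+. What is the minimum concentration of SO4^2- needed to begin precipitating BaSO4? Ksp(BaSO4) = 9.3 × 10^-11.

[SO4^2-] = 1.2 x 10^-10 M

BaSO4(s) ⇌ Ba^2+(aq) + SO4^2-(aq)
Ksp = [Ba^2+][SO4^2-]
Precipitation begins when Q = Ksp. With [Ba^2+] = 0.79 M:
9.3 × 10^-11 = (0.79) × [SO4^2-]
[SO4^2-] = (9.3 × 10^-11 / 7.9 × 10^-1) = 1.2 x 10^-10 M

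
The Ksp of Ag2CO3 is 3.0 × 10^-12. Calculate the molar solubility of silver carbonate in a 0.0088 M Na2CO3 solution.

9.2 × 10^-6 M

Ag2CO3(s) ⇌ 2 Ag^+ + CO3^2-
Ksp = [Ag^+]^2[CO3^2-]
Let s be the molar solubility in this solution. [Ag^+] = 2s, [CO3^2-] = 0.0088 + s ≈ 0.0088 (since CO3^2- from Na2CO3 dominates).
Ksp ≈ (2s)^2 × 0.0088
s = 9.2 × 10^-6 M
Check: s = 9.2 × 10^-6 ≪ 0.0088, so the approximation is valid.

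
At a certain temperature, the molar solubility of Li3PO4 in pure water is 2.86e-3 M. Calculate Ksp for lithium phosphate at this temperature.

Li3PO4(s) <=> 3 Li^+(aq) + PO4^3-(aq)
With molar solubility s: [Li^+] = 3s, [PO4^3-] = s.
Ksp = [Li^+]^3[PO4^3-]
Substituting: Ksp = (3s)^3s = 27s^4
With s = 2.86 × 10^-3: Ksp = 1.81 × 10^-9

Ksp ≈ 1.81 × 10^-9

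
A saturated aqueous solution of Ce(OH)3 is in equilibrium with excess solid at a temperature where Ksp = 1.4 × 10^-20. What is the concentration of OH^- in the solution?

Ce(OH)3(s) ⇌ Ce^3+(aq) + 3 OH^-(aq)
Ksp = [Ce^3+][OH^-]^3
For each mole of Ce(OH)3 that dissolves: [Ce^3+] = s, [OH^-] = 3s.
Substituting: Ksp = s(3s)^3 = 27s^4
Solving, s = (1.4 × 10^-20/27)^(1/4) = 4.77 × 10^-6 M
[OH^-] = 3s = 1.4 × 10^-5 M

[OH^-] = 1.4e-5 M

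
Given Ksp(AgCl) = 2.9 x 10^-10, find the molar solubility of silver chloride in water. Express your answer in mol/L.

AgCl(s) <=> Ag^+ + Cl^-
Ksp = [Ag^+][Cl^-]
Let s = molar solubility. Then [Ag^+] = s and [Cl^-] = s.
Ksp = s × s = s^2
s = (2.9 x 10^-10)^(1/2) = 1.7 x 10^-5 M

1.7 × 10^-5 M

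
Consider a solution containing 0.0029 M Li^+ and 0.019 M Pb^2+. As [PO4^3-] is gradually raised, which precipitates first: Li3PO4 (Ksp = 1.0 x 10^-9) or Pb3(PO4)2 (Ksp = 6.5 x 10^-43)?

Pb3(PO4)2

Each salt begins to precipitate when Q = Ksp, i.e. when [PO4^3-] reaches its threshold.
For Li3PO4: 1.0 x 10^-9 = (0.0029)^3 × [PO4^3-]  ⇒  [PO4^3-] = 4.1 x 10^-2 M.
For Pb3(PO4)2: 6.5 x 10^-43 = (0.019)^3 × [PO4^3-]^2  ⇒  [PO4^3-] = 3.1 x 10^-19 M.
The salt with the lower threshold [PO4^3-] precipitates first: Pb3(PO4)2.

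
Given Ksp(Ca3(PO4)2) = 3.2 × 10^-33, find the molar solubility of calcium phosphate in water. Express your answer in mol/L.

Ca3(PO4)2(s) ⇌ 3 Ca^2+(aq) + 2 PO4^3-(aq)
Ksp = [Ca^2+]^3[PO4^3-]^2
For each mole of Ca3(PO4)2 that dissolves: [Ca^2+] = 3s, [PO4^3-] = 2s.
Substituting: Ksp = (3s)^3(2s)^2 = 108s^5
s = (3.2 × 10^-33 / 108)^(1/5) = 1.2 × 10^-7 M

s ≈ 1.2e-7 M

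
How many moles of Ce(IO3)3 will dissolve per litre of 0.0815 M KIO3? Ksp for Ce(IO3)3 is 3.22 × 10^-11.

5.95 × 10^-8 M

Ce(IO3)3(s) <=> Ce^3+ + 3 IO3^-
Ksp = [Ce^3+][IO3^-]^3
Let s be the molar solubility in this solution. [Ce^3+] = s, [IO3^-] = 0.0815 + 3s ≈ 0.0815 (common-ion effect: IO3^- is already 0.0815 M).
Ksp ≈ s × (0.0815)^3
s = 5.95 × 10^-8 M
Check: 3s = 1.8 x 10^-7 ≪ 0.0815, so the approximation is valid.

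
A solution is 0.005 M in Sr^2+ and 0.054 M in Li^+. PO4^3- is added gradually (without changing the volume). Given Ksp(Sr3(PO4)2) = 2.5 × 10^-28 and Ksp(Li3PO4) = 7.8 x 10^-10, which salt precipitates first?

Sr3(PO4)2

Each salt begins to precipitate when Q = Ksp, i.e. when [PO4^3-] reaches its threshold.
For Sr3(PO4)2: 2.5 × 10^-28 = (0.005)^3 × [PO4^3-]^2  ⇒  [PO4^3-] = 4.5 x 10^-11 M.
For Li3PO4: 7.8 x 10^-10 = (0.054)^3 × [PO4^3-]  ⇒  [PO4^3-] = 5.0 x 10^-6 M.
The salt with the lower threshold [PO4^3-] precipitates first: Sr3(PO4)2.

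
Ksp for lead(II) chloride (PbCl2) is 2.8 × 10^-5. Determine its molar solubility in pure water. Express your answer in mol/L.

s = 0.019 M

PbCl2(s) <=> Pb^2+(aq) + 2 Cl^-(aq)
Ksp = [Pb^2+][Cl^-]^2
If s mol/L of PbCl2 dissolves, [Pb^2+] = s and [Cl^-] = 2s.
Ksp = s(2s)^2 = 4s^3
s^3 = 2.8 × 10^-5 / 4, so s = 1.9 × 10^-2 M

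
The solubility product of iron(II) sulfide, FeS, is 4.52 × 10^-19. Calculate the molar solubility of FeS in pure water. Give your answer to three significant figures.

6.72 x 10^-10 M

FeS(s) ⇌ Fe^2+ + S^2-
Ksp = [Fe^2+][S^2-]
Let s = molar solubility. Then [Fe^2+] = s and [S^2-] = s.
Ksp = s^2
s = √(4.52 × 10^-19) = 6.72 x 10^-10 M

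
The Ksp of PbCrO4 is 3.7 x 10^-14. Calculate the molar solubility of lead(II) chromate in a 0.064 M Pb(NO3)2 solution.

PbCrO4(s) <=> Pb^2+(aq) + CrO4^2-(aq)
Ksp = [Pb^2+][CrO4^2-]
Let s be the molar solubility in this solution. [Pb^2+] = 0.064 + s ≈ 0.064, [CrO4^2-] = s (common-ion effect: Pb^2+ is already 0.064 M).
Ksp ≈ 0.064 × s
s = 5.8 × 10^-13 M
Check: s = 5.8 × 10^-13 ≪ 0.064, so the approximation is valid.

s = 5.8 × 10^-13 M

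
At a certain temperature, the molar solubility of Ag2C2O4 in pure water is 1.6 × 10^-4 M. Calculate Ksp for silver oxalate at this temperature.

1.6 × 10^-11

Ag2C2O4(s) ⇌ 2 Ag^+(aq) + C2O4^2-(aq)
Let s = molar solubility. Then [Ag^+] = 2s and [C2O4^2-] = s.
Ksp = [Ag^+]^2[C2O4^2-]
So Ksp = (2s)^2 × s = 4s^3
Ksp = 4 × (1.6 × 10^-4)^3 = 1.6 x 10^-11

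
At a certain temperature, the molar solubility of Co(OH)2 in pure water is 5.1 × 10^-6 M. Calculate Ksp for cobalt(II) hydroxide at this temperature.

Co(OH)2(s) ⇌ Co^2+ + 2 OH^-
With molar solubility s: [Co^2+] = s, [OH^-] = 2s.
Ksp = [Co^2+][OH^-]^2
So Ksp = s × (2s)^2 = 4s^3
With s = 5.1 × 10^-6: Ksp = 5.3 × 10^-16

5.3e-16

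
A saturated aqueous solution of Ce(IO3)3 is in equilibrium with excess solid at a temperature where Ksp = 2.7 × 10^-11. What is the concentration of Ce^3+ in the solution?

1.0 × 10^-3 M

Ce(IO3)3(s) ⇌ Ce^3+(aq) + 3 IO3^-(aq)
Ksp = [Ce^3+][IO3^-]^3
With molar solubility s: [Ce^3+] = s, [IO3^-] = 3s.
Ksp = s(3s)^3 = 27s^4
s = (2.7 × 10^-11 / 27)^(1/4) = 1.00 × 10^-3 M
[Ce^3+] = s = 1.0 × 10^-3 M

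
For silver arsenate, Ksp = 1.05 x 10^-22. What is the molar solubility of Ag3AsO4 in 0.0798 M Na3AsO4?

Ag3AsO4(s) ⇌ 3 Ag^+(aq) + AsO4^3-(aq)
Ksp = [Ag^+]^3[AsO4^3-]
If s mol/L dissolves here, [Ag^+] = 3s, [AsO4^3-] = 0.0798 + s ≈ 0.0798 (since AsO4^3- from Na3AsO4 dominates).
Ksp ≈ (3s)^3 × 0.0798
s = 3.65 × 10^-8 M
Check: s = 3.7 × 10^-8 ≪ 0.0798, so the approximation is valid.

3.65 x 10^-8 M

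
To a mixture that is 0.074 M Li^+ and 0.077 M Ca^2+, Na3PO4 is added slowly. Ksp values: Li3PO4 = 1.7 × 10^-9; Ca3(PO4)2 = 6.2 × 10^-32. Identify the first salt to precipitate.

Ca3(PO4)2

Each salt begins to precipitate when Q = Ksp, i.e. when [PO4^3-] reaches its threshold.
For Li3PO4: 1.7 × 10^-9 = (0.074)^3 × [PO4^3-]  ⇒  [PO4^3-] = 4.2 x 10^-6 M.
For Ca3(PO4)2: 6.2 × 10^-32 = (0.077)^3 × [PO4^3-]^2  ⇒  [PO4^3-] = 1.2 x 10^-14 M.
The salt with the lower threshold [PO4^3-] precipitates first: Ca3(PO4)2.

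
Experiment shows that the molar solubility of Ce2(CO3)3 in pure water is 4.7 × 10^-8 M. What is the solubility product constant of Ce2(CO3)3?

Ce2(CO3)3(s) ⇌ 2 Ce^3+(aq) + 3 CO3^2-(aq)
For each mole of Ce2(CO3)3 that dissolves: [Ce^3+] = 2s, [CO3^2-] = 3s.
Ksp = [Ce^3+]^2[CO3^2-]^3
So Ksp = (2s)^2 × (3s)^3 = 108s^5
With s = 4.7 × 10^-8: Ksp = 2.5 x 10^-35

Ksp ≈ 2.5 × 10^-35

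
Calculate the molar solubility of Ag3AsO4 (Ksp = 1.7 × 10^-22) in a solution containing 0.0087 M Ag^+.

Ag3AsO4(s) ⇌ 3 Ag^+ + AsO4^3-
Ksp = [Ag^+]^3[AsO4^3-]
Let s = moles of Ag3AsO4 that dissolve per litre. [Ag^+] = 0.0087 + 3s ≈ 0.0087, [AsO4^3-] = s (common-ion effect: Ag^+ is already 0.0087 M).
Ksp ≈ (0.0087)^3 × s
s = 2.6 × 10^-16 M
Check: 3s = 7.7 x 10^-16 ≪ 0.0087, so the approximation is valid.

s = 2.6 x 10^-16 M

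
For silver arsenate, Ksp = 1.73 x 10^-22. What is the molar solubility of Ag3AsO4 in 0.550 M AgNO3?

Ag3AsO4(s) <=> 3 Ag^+(aq) + AsO4^3-(aq)
Ksp = [Ag^+]^3[AsO4^3-]
Let s be the molar solubility in this solution. [Ag^+] = 0.550 + 3s ≈ 0.550, [AsO4^3-] = s (Ksp is small, so little additional dissolves).
Ksp ≈ (0.550)^3 × s
s = 1.04 x 10^-21 M
Check: 3s = 3.1 × 10^-21 ≪ 0.550, so the approximation is valid.

s ≈ 1.04e-21 M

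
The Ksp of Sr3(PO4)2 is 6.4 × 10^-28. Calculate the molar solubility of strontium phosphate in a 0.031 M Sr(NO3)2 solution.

s = 2.3e-12 M

Sr3(PO4)2(s) ⇌ 3 Sr^2+(aq) + 2 PO4^3-(aq)
Ksp = [Sr^2+]^3[PO4^3-]^2
Let s = moles of Sr3(PO4)2 that dissolve per litre. [Sr^2+] = 0.031 + 3s ≈ 0.031, [PO4^3-] = 2s (Ksp is small, so little additional dissolves).
Ksp ≈ (0.031)^3 × (2s)^2
s = 2.3 x 10^-12 M
Check: 3s = 7.0 × 10^-12 ≪ 0.031, so the approximation is valid.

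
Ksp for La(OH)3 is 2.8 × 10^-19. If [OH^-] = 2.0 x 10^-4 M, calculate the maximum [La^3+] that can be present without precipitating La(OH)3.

[La^3+] = 3.5 × 10^-8 M

La(OH)3(s) ⇌ La^3+ + 3 OH^-
Ksp = [La^3+][OH^-]^3
Precipitation begins when Q = Ksp. With [OH^-] = 2.0 x 10^-4 M:
2.8 × 10^-19 = (2.0 x 10^-4)^3 × [La^3+]
[La^3+] = (2.8 × 10^-19 / 8.00 x 10^-12) = 3.5 × 10^-8 M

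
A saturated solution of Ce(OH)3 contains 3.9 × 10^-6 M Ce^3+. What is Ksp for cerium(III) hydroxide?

Ce(OH)3(s) <=> Ce^3+ + 3 OH^-
Stoichiometry gives [OH^-] = (3/1)[Ce^3+] = 1.17 x 10^-5 M.
Ksp = [Ce^3+][OH^-]^3
Ksp = 3.9 × 10^-6 × (1.17 x 10^-5)^3 = 6.2 x 10^-21

6.2e-21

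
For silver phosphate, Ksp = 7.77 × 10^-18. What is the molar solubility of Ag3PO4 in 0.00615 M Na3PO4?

3.60e-6 M

Ag3PO4(s) ⇌ 3 Ag^+ + PO4^3-
Ksp = [Ag^+]^3[PO4^3-]
If s mol/L dissolves here, [Ag^+] = 3s, [PO4^3-] = 0.00615 + s ≈ 0.00615 (common-ion effect: PO4^3- is already 0.00615 M).
Ksp ≈ (3s)^3 × 0.00615
s = 3.60 × 10^-6 M
Check: s = 3.6 x 10^-6 ≪ 0.00615, so the approximation is valid.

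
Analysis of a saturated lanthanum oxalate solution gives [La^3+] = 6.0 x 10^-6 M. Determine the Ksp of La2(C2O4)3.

2.6 × 10^-26

La2(C2O4)3(s) ⇌ 2 La^3+ + 3 C2O4^2-
Stoichiometry gives [C2O4^2-] = (3/2)[La^3+] = 9.00 × 10^-6 M.
Ksp = [La^3+]^2[C2O4^2-]^3
Ksp = (6.0 × 10^-6)^2 × (9.00 × 10^-6)^3 = 2.6 x 10^-26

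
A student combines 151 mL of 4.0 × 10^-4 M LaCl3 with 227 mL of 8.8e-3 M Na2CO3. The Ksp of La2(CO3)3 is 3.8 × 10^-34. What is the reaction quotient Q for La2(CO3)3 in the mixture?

3.8e-15

Total volume = 151 + 227 = 378 mL.
[La^3+] = 4.0 × 10^-4 × (151/378) = 1.60 x 10^-4 M
[CO3^2-] = 8.8 × 10^-3 × (227/378) = 5.28 x 10^-3 M
La2(CO3)3(s) ⇌ 2 La^3+ + 3 CO3^2-, so Q = [La^3+]^2[CO3^2-]^3
Q = (1.60 × 10^-4)^2(5.28 × 10^-3)^3 = 3.8 × 10^-15
Q > Ksp, so La2(CO3)3 will precipitate.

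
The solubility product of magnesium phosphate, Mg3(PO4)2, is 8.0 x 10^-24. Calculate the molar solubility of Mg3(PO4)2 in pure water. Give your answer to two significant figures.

Mg3(PO4)2(s) ⇌ 3 Mg^2+(aq) + 2 PO4^3-(aq)
Ksp = [Mg^2+]^3[PO4^3-]^2
Let s = molar solubility. Then [Mg^2+] = 3s and [PO4^3-] = 2s.
Substituting: Ksp = (3s)^3(2s)^2 = 108s^5
s = (8.0 x 10^-24 / 108)^(1/5) = 9.4 x 10^-6 M

9.4 × 10^-6 M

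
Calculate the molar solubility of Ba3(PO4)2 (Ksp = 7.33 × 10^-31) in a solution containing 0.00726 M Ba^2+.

Ba3(PO4)2(s) ⇌ 3 Ba^2+(aq) + 2 PO4^3-(aq)
Ksp = [Ba^2+]^3[PO4^3-]^2
Let s = moles of Ba3(PO4)2 that dissolve per litre. [Ba^2+] = 0.00726 + 3s ≈ 0.00726, [PO4^3-] = 2s (since the Ba^2+ already present dominates).
Ksp ≈ (0.00726)^3 × (2s)^2
s = 6.92 × 10^-13 M
Check: 3s = 2.1 x 10^-12 ≪ 0.00726, so the approximation is valid.

6.92 x 10^-13 M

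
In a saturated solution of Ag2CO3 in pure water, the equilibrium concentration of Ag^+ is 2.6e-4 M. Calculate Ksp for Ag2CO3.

8.8 × 10^-12

Ag2CO3(s) <=> 2 Ag^+(aq) + CO3^2-(aq)
Stoichiometry gives [CO3^2-] = (1/2)[Ag^+] = 1.30 × 10^-4 M.
Ksp = [Ag^+]^2[CO3^2-]
Ksp = (2.6 x 10^-4)^2 × 1.30 × 10^-4 = 8.8 x 10^-12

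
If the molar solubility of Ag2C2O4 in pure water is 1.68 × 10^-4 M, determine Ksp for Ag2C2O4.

Ag2C2O4(s) <=> 2 Ag^+ + C2O4^2-
For each mole of Ag2C2O4 that dissolves: [Ag^+] = 2s, [C2O4^2-] = s.
Ksp = [Ag^+]^2[C2O4^2-]
Substituting: Ksp = (2s)^2s = 4s^3
With s = 1.68 x 10^-4: Ksp = 1.90 × 10^-11

1.90 × 10^-11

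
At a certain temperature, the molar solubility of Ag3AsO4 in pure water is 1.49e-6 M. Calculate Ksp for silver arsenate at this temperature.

Ksp = 1.33 x 10^-22

Ag3AsO4(s) ⇌ 3 Ag^+ + AsO4^3-
If s mol/L of Ag3AsO4 dissolves, [Ag^+] = 3s and [AsO4^3-] = s.
Ksp = [Ag^+]^3[AsO4^3-]
So Ksp = (3s)^3 × s = 27s^4
With s = 1.49 × 10^-6: Ksp = 1.33 × 10^-22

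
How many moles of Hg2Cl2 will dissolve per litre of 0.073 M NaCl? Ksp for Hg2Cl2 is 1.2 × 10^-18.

2.3 × 10^-16 M

Hg2Cl2(s) ⇌ Hg2^2+(aq) + 2 Cl^-(aq)
Ksp = [Hg2^2+][Cl^-]^2
Let s be the molar solubility in this solution. [Hg2^2+] = s, [Cl^-] = 0.073 + 2s ≈ 0.073 (common-ion effect: Cl^- is already 0.073 M).
Ksp ≈ s × (0.073)^2
s = 2.3 × 10^-16 M
Check: 2s = 4.5 x 10^-16 ≪ 0.073, so the approximation is valid.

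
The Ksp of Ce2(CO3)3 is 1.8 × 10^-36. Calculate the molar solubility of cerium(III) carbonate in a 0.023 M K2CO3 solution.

Ce2(CO3)3(s) ⇌ 2 Ce^3+(aq) + 3 CO3^2-(aq)
Ksp = [Ce^3+]^2[CO3^2-]^3
Let s be the molar solubility in this solution. [Ce^3+] = 2s, [CO3^2-] = 0.023 + 3s ≈ 0.023 (Ksp is small, so little additional dissolves).
Ksp ≈ (2s)^2 × (0.023)^3
s = 1.9 × 10^-16 M
Check: 3s = 5.8 × 10^-16 ≪ 0.023, so the approximation is valid.

s = 1.9 × 10^-16 M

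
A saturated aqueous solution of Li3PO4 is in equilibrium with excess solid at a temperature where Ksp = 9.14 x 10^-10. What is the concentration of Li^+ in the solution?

[Li^+] = 7.24e-3 M

Li3PO4(s) ⇌ 3 Li^+(aq) + PO4^3-(aq)
Ksp = [Li^+]^3[PO4^3-]
With molar solubility s: [Li^+] = 3s, [PO4^3-] = s.
So Ksp = (3s)^3 × s = 27s^4
Solving, s = (9.14 x 10^-10/27)^(1/4) = 2.412 x 10^-3 M
[Li^+] = 3s = 7.24 × 10^-3 M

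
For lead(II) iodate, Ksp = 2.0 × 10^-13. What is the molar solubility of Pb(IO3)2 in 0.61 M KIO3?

Pb(IO3)2(s) <=> Pb^2+ + 2 IO3^-
Ksp = [Pb^2+][IO3^-]^2
If s mol/L dissolves here, [Pb^2+] = s, [IO3^-] = 0.61 + 2s ≈ 0.61 (common-ion effect: IO3^- is already 0.61 M).
Ksp ≈ s × (0.61)^2
s = 5.4 × 10^-13 M
Check: 2s = 1.1 x 10^-12 ≪ 0.61, so the approximation is valid.

5.4e-13 M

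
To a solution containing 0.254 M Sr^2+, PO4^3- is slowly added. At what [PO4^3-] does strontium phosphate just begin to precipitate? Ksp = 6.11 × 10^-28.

[PO4^3-] = 1.93e-13 M

Sr3(PO4)2(s) <=> 3 Sr^2+ + 2 PO4^3-
Ksp = [Sr^2+]^3[PO4^3-]^2
Precipitation begins when Q = Ksp. With [Sr^2+] = 0.254 M:
6.11 × 10^-28 = (0.254)^3 × [PO4^3-]^2
[PO4^3-] = (6.11 × 10^-28 / 1.639 × 10^-2)^(1/2) = 1.93 × 10^-13 M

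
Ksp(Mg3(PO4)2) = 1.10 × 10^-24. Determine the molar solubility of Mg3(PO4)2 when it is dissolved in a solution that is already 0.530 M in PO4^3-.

Mg3(PO4)2(s) <=> 3 Mg^2+(aq) + 2 PO4^3-(aq)
Ksp = [Mg^2+]^3[PO4^3-]^2
If s mol/L dissolves here, [Mg^2+] = 3s, [PO4^3-] = 0.530 + 2s ≈ 0.530 (Ksp is small, so little additional dissolves).
Ksp ≈ (3s)^3 × (0.530)^2
s = 5.25 x 10^-9 M
Check: 2s = 1.1 x 10^-8 ≪ 0.530, so the approximation is valid.

s ≈ 5.25e-9 M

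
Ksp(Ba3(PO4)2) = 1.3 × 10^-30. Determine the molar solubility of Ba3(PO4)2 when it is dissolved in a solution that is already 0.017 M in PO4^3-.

5.5 x 10^-10 M

Ba3(PO4)2(s) ⇌ 3 Ba^2+ + 2 PO4^3-
Ksp = [Ba^2+]^3[PO4^3-]^2
If s mol/L dissolves here, [Ba^2+] = 3s, [PO4^3-] = 0.017 + 2s ≈ 0.017 (since the PO4^3- already present dominates).
Ksp ≈ (3s)^3 × (0.017)^2
s = 5.5 x 10^-10 M
Check: 2s = 1.1 × 10^-9 ≪ 0.017, so the approximation is valid.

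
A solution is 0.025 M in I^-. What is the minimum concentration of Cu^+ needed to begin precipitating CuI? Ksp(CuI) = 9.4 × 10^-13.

CuI(s) ⇌ Cu^+ + I^-
Ksp = [Cu^+][I^-]
Precipitation begins when Q = Ksp. With [I^-] = 0.025 M:
9.4 × 10^-13 = (0.025) × [Cu^+]
[Cu^+] = (9.4 × 10^-13 / 2.5 x 10^-2) = 3.8 x 10^-11 M

3.8 x 10^-11 M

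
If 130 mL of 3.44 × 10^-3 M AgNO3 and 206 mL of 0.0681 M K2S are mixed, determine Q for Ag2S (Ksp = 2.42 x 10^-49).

Total volume = 130 + 206 = 336 mL.
[Ag^+] = 3.44 × 10^-3 × (130/336) = 1.331 x 10^-3 M
[S^2-] = 6.81 × 10^-2 × (206/336) = 4.175 × 10^-2 M
Ag2S(s) ⇌ 2 Ag^+ + S^2-, so Q = [Ag^+]^2[S^2-]
Q = (1.331 x 10^-3)^2(4.175 x 10^-2) = 7.40 × 10^-8
Q > Ksp, so Ag2S will precipitate.

Q = 7.40e-8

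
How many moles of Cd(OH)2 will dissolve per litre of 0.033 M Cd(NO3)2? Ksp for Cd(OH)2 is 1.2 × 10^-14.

Cd(OH)2(s) ⇌ Cd^2+(aq) + 2 OH^-(aq)
Ksp = [Cd^2+][OH^-]^2
Let s = moles of Cd(OH)2 that dissolve per litre. [Cd^2+] = 0.033 + s ≈ 0.033, [OH^-] = 2s (since Cd^2+ from Cd(NO3)2 dominates).
Ksp ≈ 0.033 × (2s)^2
s = 3.0 x 10^-7 M
Check: s = 3.0 × 10^-7 ≪ 0.033, so the approximation is valid.

s = 3.0 × 10^-7 M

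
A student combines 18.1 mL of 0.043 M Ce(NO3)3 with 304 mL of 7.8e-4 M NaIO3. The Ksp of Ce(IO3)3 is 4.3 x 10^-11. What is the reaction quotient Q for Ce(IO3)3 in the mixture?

Q = 9.6 × 10^-13

Total volume = 18.1 + 304 = 322.1 mL.
[Ce^3+] = 4.3 x 10^-2 × (18.1/322.1) = 2.42 × 10^-3 M
[IO3^-] = 7.8 × 10^-4 × (304/322.1) = 7.36 × 10^-4 M
Ce(IO3)3(s) <=> Ce^3+(aq) + 3 IO3^-(aq), so Q = [Ce^3+][IO3^-]^3
Q = (2.42 x 10^-3)(7.36 × 10^-4)^3 = 9.6 x 10^-13
Q < Ksp, so no precipitate of Ce(IO3)3 forms.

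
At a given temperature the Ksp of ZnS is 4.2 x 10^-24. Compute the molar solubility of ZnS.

s ≈ 2.0e-12 M

ZnS(s) ⇌ Zn^2+(aq) + S^2-(aq)
Ksp = [Zn^2+][S^2-]
Let s = molar solubility. Then [Zn^2+] = s and [S^2-] = s.
Ksp = s × s = s^2
s = (4.2 x 10^-24)^(1/2) = 2.0 × 10^-12 M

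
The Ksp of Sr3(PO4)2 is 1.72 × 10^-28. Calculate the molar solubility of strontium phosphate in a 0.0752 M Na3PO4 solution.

Sr3(PO4)2(s) ⇌ 3 Sr^2+(aq) + 2 PO4^3-(aq)
Ksp = [Sr^2+]^3[PO4^3-]^2
If s mol/L dissolves here, [Sr^2+] = 3s, [PO4^3-] = 0.0752 + 2s ≈ 0.0752 (Ksp is small, so little additional dissolves).
Ksp ≈ (3s)^3 × (0.0752)^2
s = 1.04 x 10^-9 M
Check: 2s = 2.1 x 10^-9 ≪ 0.0752, so the approximation is valid.

1.04 × 10^-9 M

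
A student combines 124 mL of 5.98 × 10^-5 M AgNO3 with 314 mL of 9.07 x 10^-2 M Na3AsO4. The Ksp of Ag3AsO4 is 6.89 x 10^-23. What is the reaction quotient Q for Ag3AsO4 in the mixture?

3.16 × 10^-16

Total volume = 124 + 314 = 438 mL.
[Ag^+] = 5.98 × 10^-5 × (124/438) = 1.693 × 10^-5 M
[AsO4^3-] = 9.07 × 10^-2 × (314/438) = 6.502 × 10^-2 M
Ag3AsO4(s) ⇌ 3 Ag^+ + AsO4^3-, so Q = [Ag^+]^3[AsO4^3-]
Q = (1.693 x 10^-5)^3(6.502 × 10^-2) = 3.16 × 10^-16
Q > Ksp, so Ag3AsO4 will precipitate.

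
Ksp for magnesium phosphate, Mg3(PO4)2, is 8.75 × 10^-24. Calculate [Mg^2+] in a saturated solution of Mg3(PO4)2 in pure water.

[Mg^2+] ≈ 2.88 × 10^-5 M

Mg3(PO4)2(s) <=> 3 Mg^2+(aq) + 2 PO4^3-(aq)
Ksp = [Mg^2+]^3[PO4^3-]^2
With molar solubility s: [Mg^2+] = 3s, [PO4^3-] = 2s.
So Ksp = (3s)^3 × (2s)^2 = 108s^5
Solving, s = (8.75 × 10^-24/108)^(1/5) = 9.588 x 10^-6 M
[Mg^2+] = 3s = 2.88 × 10^-5 M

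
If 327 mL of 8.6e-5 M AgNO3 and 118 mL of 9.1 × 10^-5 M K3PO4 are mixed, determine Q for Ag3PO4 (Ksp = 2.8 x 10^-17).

Q ≈ 6.1 x 10^-18

Total volume = 327 + 118 = 445 mL.
[Ag^+] = 8.6 × 10^-5 × (327/445) = 6.32 × 10^-5 M
[PO4^3-] = 9.1 × 10^-5 × (118/445) = 2.41 × 10^-5 M
Ag3PO4(s) <=> 3 Ag^+ + PO4^3-, so Q = [Ag^+]^3[PO4^3-]
Q = (6.32 × 10^-5)^3(2.41 x 10^-5) = 6.1 × 10^-18
Q < Ksp, so no precipitate of Ag3PO4 forms.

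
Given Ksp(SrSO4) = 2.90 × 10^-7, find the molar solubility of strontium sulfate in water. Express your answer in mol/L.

SrSO4(s) ⇌ Sr^2+ + SO4^2-
Ksp = [Sr^2+][SO4^2-]
If s mol/L of SrSO4 dissolves, [Sr^2+] = s and [SO4^2-] = s.
Ksp = s^2
s = (2.90 × 10^-7)^(1/2) = 5.39 x 10^-4 M

s = 5.39 × 10^-4 M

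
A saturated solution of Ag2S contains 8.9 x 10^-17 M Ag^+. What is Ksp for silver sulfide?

Ag2S(s) <=> 2 Ag^+(aq) + S^2-(aq)
Stoichiometry gives [S^2-] = (1/2)[Ag^+] = 4.45 x 10^-17 M.
Ksp = [Ag^+]^2[S^2-]
Ksp = (8.9 × 10^-17)^2 × 4.45 x 10^-17 = 3.5 x 10^-49

Ksp ≈ 3.5 × 10^-49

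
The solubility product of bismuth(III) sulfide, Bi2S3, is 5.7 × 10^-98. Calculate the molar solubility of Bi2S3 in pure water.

Bi2S3(s) ⇌ 2 Bi^3+(aq) + 3 S^2-(aq)
Ksp = [Bi^3+]^2[S^2-]^3
Let s = molar solubility. Then [Bi^3+] = 2s and [S^2-] = 3s.
So Ksp = (2s)^2 × (3s)^3 = 108s^5
s = (5.7 × 10^-98 / 108)^(1/5) = 1.4 × 10^-20 M

s = 1.4e-20 M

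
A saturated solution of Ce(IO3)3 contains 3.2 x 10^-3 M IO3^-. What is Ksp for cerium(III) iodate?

Ksp = 3.5 × 10^-11

Ce(IO3)3(s) ⇌ Ce^3+(aq) + 3 IO3^-(aq)
Stoichiometry gives [Ce^3+] = (1/3)[IO3^-] = 1.07 x 10^-3 M.
Ksp = [Ce^3+][IO3^-]^3
Ksp = 1.07 × 10^-3 × (3.2 x 10^-3)^3 = 3.5 × 10^-11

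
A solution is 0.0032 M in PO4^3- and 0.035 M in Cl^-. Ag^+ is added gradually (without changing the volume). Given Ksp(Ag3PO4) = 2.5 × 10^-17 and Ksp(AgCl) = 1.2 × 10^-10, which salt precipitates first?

Precipitation of each salt starts when its ion product equals its Ksp.
For Ag3PO4: 2.5 × 10^-17 = 0.0032 × [Ag^+]^3  ⇒  [Ag^+] = 2.0 × 10^-5 M.
For AgCl: 1.2 × 10^-10 = 0.035 × [Ag^+]  ⇒  [Ag^+] = 3.4 x 10^-9 M.
The salt with the lower threshold [Ag^+] precipitates first: AgCl.

AgCl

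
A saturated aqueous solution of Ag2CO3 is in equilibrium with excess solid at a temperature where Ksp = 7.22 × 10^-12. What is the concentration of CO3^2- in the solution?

Ag2CO3(s) <=> 2 Ag^+ + CO3^2-
Ksp = [Ag^+]^2[CO3^2-]
For each mole of Ag2CO3 that dissolves: [Ag^+] = 2s, [CO3^2-] = s.
Ksp = (2s)^2s = 4s^3
Solving, s = (7.22 × 10^-12/4)^(1/3) = 1.218 × 10^-4 M
[CO3^2-] = s = 1.22 × 10^-4 M

1.22 × 10^-4 M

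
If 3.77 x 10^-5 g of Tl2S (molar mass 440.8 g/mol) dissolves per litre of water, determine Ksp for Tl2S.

Molar solubility s = (3.77 × 10^-5 g/L) / (440.8 g/mol) = 8.553 × 10^-8 M.
Tl2S(s) <=> 2 Tl^+ + S^2-
For each mole of Tl2S that dissolves: [Tl^+] = 2s, [S^2-] = s.
Ksp = [Tl^+]^2[S^2-]
So Ksp = (2s)^2 × s = 4s^3
Ksp = 4 × (8.553 × 10^-8)^3 = 2.50 x 10^-21

Ksp ≈ 2.50 x 10^-21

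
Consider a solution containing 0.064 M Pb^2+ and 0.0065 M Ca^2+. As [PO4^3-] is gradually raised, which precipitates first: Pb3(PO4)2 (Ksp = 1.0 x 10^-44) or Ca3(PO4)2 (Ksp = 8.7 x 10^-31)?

Pb3(PO4)2

Each salt begins to precipitate when Q = Ksp, i.e. when [PO4^3-] reaches its threshold.
For Pb3(PO4)2: 1.0 x 10^-44 = (0.064)^3 × [PO4^3-]^2  ⇒  [PO4^3-] = 6.2 × 10^-21 M.
For Ca3(PO4)2: 8.7 x 10^-31 = (0.0065)^3 × [PO4^3-]^2  ⇒  [PO4^3-] = 1.8 x 10^-12 M.
The salt with the lower threshold [PO4^3-] precipitates first: Pb3(PO4)2.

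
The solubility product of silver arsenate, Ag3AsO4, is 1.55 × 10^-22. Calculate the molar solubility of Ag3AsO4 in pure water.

s = 1.55 × 10^-6 M

Ag3AsO4(s) <=> 3 Ag^+(aq) + AsO4^3-(aq)
Ksp = [Ag^+]^3[AsO4^3-]
For each mole of Ag3AsO4 that dissolves: [Ag^+] = 3s, [AsO4^3-] = s.
Ksp = (3s)^3s = 27s^4
s^4 = 1.55 × 10^-22 / 27, so s = 1.55 x 10^-6 M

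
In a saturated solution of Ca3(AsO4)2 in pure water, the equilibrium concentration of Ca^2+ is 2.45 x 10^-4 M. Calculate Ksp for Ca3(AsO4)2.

Ca3(AsO4)2(s) ⇌ 3 Ca^2+(aq) + 2 AsO4^3-(aq)
Stoichiometry gives [AsO4^3-] = (2/3)[Ca^2+] = 1.633 × 10^-4 M.
Ksp = [Ca^2+]^3[AsO4^3-]^2
Ksp = (2.45 x 10^-4)^3 × (1.633 x 10^-4)^2 = 3.92 × 10^-19

Ksp = 3.92 × 10^-19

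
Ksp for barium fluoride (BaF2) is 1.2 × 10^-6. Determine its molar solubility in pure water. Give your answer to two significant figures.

s ≈ 6.7 × 10^-3 M

BaF2(s) ⇌ Ba^2+(aq) + 2 F^-(aq)
Ksp = [Ba^2+][F^-]^2
For each mole of BaF2 that dissolves: [Ba^2+] = s, [F^-] = 2s.
Substituting: Ksp = s(2s)^2 = 4s^3
s^3 = 1.2 × 10^-6 / 4, so s = 6.7 × 10^-3 M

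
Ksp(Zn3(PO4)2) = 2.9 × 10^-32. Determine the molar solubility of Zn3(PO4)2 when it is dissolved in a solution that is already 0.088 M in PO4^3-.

s ≈ 5.2e-11 M

Zn3(PO4)2(s) ⇌ 3 Zn^2+ + 2 PO4^3-
Ksp = [Zn^2+]^3[PO4^3-]^2
Let s = moles of Zn3(PO4)2 that dissolve per litre. [Zn^2+] = 3s, [PO4^3-] = 0.088 + 2s ≈ 0.088 (Ksp is small, so little additional dissolves).
Ksp ≈ (3s)^3 × (0.088)^2
s = 5.2 x 10^-11 M
Check: 2s = 1.0 × 10^-10 ≪ 0.088, so the approximation is valid.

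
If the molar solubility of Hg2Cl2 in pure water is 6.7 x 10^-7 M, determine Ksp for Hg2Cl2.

Hg2Cl2(s) ⇌ Hg2^2+(aq) + 2 Cl^-(aq)
Let s = molar solubility. Then [Hg2^2+] = s and [Cl^-] = 2s.
Ksp = [Hg2^2+][Cl^-]^2
So Ksp = s × (2s)^2 = 4s^3
Ksp = 4 × (6.7 × 10^-7)^3 = 1.2 × 10^-18

Ksp ≈ 1.2 × 10^-18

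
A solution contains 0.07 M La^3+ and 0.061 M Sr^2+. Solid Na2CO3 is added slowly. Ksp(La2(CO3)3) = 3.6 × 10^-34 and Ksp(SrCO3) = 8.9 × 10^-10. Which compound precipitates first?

Precipitation of each salt starts when its ion product equals its Ksp.
For La2(CO3)3: 3.6 × 10^-34 = (0.07)^2 × [CO3^2-]^3  ⇒  [CO3^2-] = 4.2 x 10^-11 M.
For SrCO3: 8.9 × 10^-10 = 0.061 × [CO3^2-]  ⇒  [CO3^2-] = 1.5 × 10^-8 M.
The salt with the lower threshold [CO3^2-] precipitates first: La2(CO3)3.

La2(CO3)3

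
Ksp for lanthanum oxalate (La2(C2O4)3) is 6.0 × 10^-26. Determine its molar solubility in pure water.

3.5 x 10^-6 M

La2(C2O4)3(s) <=> 2 La^3+(aq) + 3 C2O4^2-(aq)
Ksp = [La^3+]^2[C2O4^2-]^3
If s mol/L of La2(C2O4)3 dissolves, [La^3+] = 2s and [C2O4^2-] = 3s.
Ksp = (2s)^2(3s)^3 = 108s^5
s^5 = 6.0 × 10^-26 / 108, so s = 3.5 × 10^-6 M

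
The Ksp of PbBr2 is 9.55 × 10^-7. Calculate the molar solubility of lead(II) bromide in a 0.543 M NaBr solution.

PbBr2(s) ⇌ Pb^2+(aq) + 2 Br^-(aq)
Ksp = [Pb^2+][Br^-]^2
Let s be the molar solubility in this solution. [Pb^2+] = s, [Br^-] = 0.543 + 2s ≈ 0.543 (since Br^- from NaBr dominates).
Ksp ≈ s × (0.543)^2
s = 3.24 × 10^-6 M
Check: 2s = 6.5 × 10^-6 ≪ 0.543, so the approximation is valid.

s = 3.24e-6 M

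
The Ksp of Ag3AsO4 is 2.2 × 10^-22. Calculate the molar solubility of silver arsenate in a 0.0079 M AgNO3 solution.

s = 4.5 x 10^-16 M

Ag3AsO4(s) <=> 3 Ag^+(aq) + AsO4^3-(aq)
Ksp = [Ag^+]^3[AsO4^3-]
Let s be the molar solubility in this solution. [Ag^+] = 0.0079 + 3s ≈ 0.0079, [AsO4^3-] = s (common-ion effect: Ag^+ is already 0.0079 M).
Ksp ≈ (0.0079)^3 × s
s = 4.5 × 10^-16 M
Check: 3s = 1.3 × 10^-15 ≪ 0.0079, so the approximation is valid.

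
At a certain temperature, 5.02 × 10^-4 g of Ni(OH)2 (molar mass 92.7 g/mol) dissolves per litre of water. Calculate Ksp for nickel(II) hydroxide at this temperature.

6.35e-16

Molar solubility s = (5.02 × 10^-4 g/L) / (92.7 g/mol) = 5.415 × 10^-6 M.
Ni(OH)2(s) ⇌ Ni^2+ + 2 OH^-
Let s = molar solubility. Then [Ni^2+] = s and [OH^-] = 2s.
Ksp = [Ni^2+][OH^-]^2
So Ksp = s × (2s)^2 = 4s^3
With s = 5.415 x 10^-6: Ksp = 6.35 × 10^-16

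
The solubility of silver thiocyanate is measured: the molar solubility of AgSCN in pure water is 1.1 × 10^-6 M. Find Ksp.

AgSCN(s) ⇌ Ag^+(aq) + SCN^-(aq)
Let s = molar solubility. Then [Ag^+] = s and [SCN^-] = s.
Ksp = [Ag^+][SCN^-]
Ksp = (s)(s) = s^2
With s = 1.1 × 10^-6: Ksp = 1.2 x 10^-12

1.2 × 10^-12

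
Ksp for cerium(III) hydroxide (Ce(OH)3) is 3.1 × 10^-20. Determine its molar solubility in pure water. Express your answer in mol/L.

s = 5.8 × 10^-6 M

Ce(OH)3(s) <=> Ce^3+ + 3 OH^-
Ksp = [Ce^3+][OH^-]^3
Let s = molar solubility. Then [Ce^3+] = s and [OH^-] = 3s.
Substituting: Ksp = s(3s)^3 = 27s^4
s^4 = 3.1 × 10^-20 / 27, so s = 5.8 × 10^-6 M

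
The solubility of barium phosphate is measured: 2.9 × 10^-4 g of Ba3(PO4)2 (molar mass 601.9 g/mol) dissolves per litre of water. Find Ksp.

2.8e-30

Molar solubility s = (2.9 × 10^-4 g/L) / (601.9 g/mol) = 4.82 x 10^-7 M.
Ba3(PO4)2(s) <=> 3 Ba^2+ + 2 PO4^3-
With molar solubility s: [Ba^2+] = 3s, [PO4^3-] = 2s.
Ksp = [Ba^2+]^3[PO4^3-]^2
Ksp = (3s)^3(2s)^2 = 108s^5
With s = 4.82 x 10^-7: Ksp = 2.8 × 10^-30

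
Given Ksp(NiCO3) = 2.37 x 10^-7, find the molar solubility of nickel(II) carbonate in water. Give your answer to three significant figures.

4.87 × 10^-4 M

NiCO3(s) ⇌ Ni^2+(aq) + CO3^2-(aq)
Ksp = [Ni^2+][CO3^2-]
For each mole of NiCO3 that dissolves: [Ni^2+] = s, [CO3^2-] = s.
Ksp = (s)(s) = s^2
s = (2.37 x 10^-7)^(1/2) = 4.87 × 10^-4 M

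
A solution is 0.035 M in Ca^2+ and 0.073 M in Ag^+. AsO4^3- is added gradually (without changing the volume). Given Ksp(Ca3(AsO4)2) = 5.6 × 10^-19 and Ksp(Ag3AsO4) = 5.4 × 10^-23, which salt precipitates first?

Ag3AsO4

Each salt begins to precipitate when Q = Ksp, i.e. when [AsO4^3-] reaches its threshold.
For Ca3(AsO4)2: 5.6 × 10^-19 = (0.035)^3 × [AsO4^3-]^2  ⇒  [AsO4^3-] = 1.1 × 10^-7 M.
For Ag3AsO4: 5.4 × 10^-23 = (0.073)^3 × [AsO4^3-]  ⇒  [AsO4^3-] = 1.4 × 10^-19 M.
The salt with the lower threshold [AsO4^3-] precipitates first: Ag3AsO4.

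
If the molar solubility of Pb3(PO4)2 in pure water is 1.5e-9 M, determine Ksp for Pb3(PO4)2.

Pb3(PO4)2(s) ⇌ 3 Pb^2+ + 2 PO4^3-
With molar solubility s: [Pb^2+] = 3s, [PO4^3-] = 2s.
Ksp = [Pb^2+]^3[PO4^3-]^2
Ksp = (3s)^3(2s)^2 = 108s^5
Ksp = 108 × (1.5 x 10^-9)^5 = 8.2 × 10^-43

Ksp ≈ 8.2 × 10^-43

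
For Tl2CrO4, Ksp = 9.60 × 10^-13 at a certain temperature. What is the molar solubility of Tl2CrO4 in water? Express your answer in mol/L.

6.21e-5 M

Tl2CrO4(s) <=> 2 Tl^+(aq) + CrO4^2-(aq)
Ksp = [Tl^+]^2[CrO4^2-]
With molar solubility s: [Tl^+] = 2s, [CrO4^2-] = s.
So Ksp = (2s)^2 × s = 4s^3
Solving, s = (9.60 × 10^-13/4)^(1/3) = 6.21 × 10^-5 M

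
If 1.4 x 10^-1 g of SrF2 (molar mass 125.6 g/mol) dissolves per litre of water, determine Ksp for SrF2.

Molar solubility s = (1.4 × 10^-1 g/L) / (125.6 g/mol) = 1.11 x 10^-3 M.
SrF2(s) ⇌ Sr^2+(aq) + 2 F^-(aq)
If s mol/L of SrF2 dissolves, [Sr^2+] = s and [F^-] = 2s.
Ksp = [Sr^2+][F^-]^2
So Ksp = s × (2s)^2 = 4s^3
With s = 1.11 × 10^-3: Ksp = 5.5 × 10^-9

5.5 × 10^-9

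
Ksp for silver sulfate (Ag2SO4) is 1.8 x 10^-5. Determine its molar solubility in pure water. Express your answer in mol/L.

Ag2SO4(s) <=> 2 Ag^+ + SO4^2-
Ksp = [Ag^+]^2[SO4^2-]
For each mole of Ag2SO4 that dissolves: [Ag^+] = 2s, [SO4^2-] = s.
Ksp = (2s)^2s = 4s^3
s = (1.8 x 10^-5 / 4)^(1/3) = 1.7 × 10^-2 M

s = 1.7 x 10^-2 M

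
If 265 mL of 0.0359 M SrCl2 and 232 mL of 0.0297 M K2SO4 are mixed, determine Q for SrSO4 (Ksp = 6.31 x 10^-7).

2.65 × 10^-4

Total volume = 265 + 232 = 497 mL.
[Sr^2+] = 3.59 × 10^-2 × (265/497) = 1.914 × 10^-2 M
[SO4^2-] = 2.97 × 10^-2 × (232/497) = 1.386 × 10^-2 M
SrSO4(s) <=> Sr^2+(aq) + SO4^2-(aq), so Q = [Sr^2+][SO4^2-]
Q = (1.914 × 10^-2)(1.386 x 10^-2) = 2.65 × 10^-4
Q > Ksp, so SrSO4 will precipitate.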